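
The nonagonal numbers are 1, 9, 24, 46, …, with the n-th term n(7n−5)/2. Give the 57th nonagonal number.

The 57th nonagonal number is n(7n−5)/2 with n = 57.
57·(7·57 − 5)/2 = 57·394/2 = 57·197 = 11229.

11229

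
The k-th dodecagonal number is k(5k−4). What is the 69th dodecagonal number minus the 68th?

Consecutive dodecagonal numbers differ by 10n − 9: here 10·69 − 9 = 681.

681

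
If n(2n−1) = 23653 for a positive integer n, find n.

109

Set n(2n−1) = 23653, giving 2n² − n − 23653 = 0.
The discriminant is 1 + 8·23653 = 189225, and √189225 = 435.
So n = (1 + 435) / 4 = 436/4 = 109.
Check: 109·(2·109 − 1) = 23653. ✓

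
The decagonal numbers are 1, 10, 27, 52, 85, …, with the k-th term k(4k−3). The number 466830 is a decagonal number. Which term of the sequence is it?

342

Set n(4n−3) = 466830, giving 4n² − 3n − 466830 = 0.
The discriminant is 9 + 16·466830 = 7469289, and √7469289 = 2733.
So n = (3 + 2733) / 8 = 2736/8 = 342.
Check: 342·(4·342 − 3) = 466830. ✓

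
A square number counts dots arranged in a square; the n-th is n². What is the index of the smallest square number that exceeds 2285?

Solve n² > 2285 for integer n.
The largest n with value ≤ 2285 is 47 (since 2209 ≤ 2285 < 2304), so the first above is n = 48, value 2304.

48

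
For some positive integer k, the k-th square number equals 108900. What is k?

330

We need n² = 108900, so n = √108900 = 330.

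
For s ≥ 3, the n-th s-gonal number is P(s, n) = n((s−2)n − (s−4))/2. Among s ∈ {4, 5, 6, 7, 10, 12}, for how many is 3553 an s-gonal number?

1

s = 4: P(4, 59) = 3481 and P(4, 60) = 3600; 3553 is not s-gonal.
s = 5: P(5, 48) = 3432 and P(5, 49) = 3577; 3553 is not s-gonal.
s = 6: P(6, 42) = 3486 and P(6, 43) = 3655; 3553 is not s-gonal.
s = 7: P(7, 38) = 3553. ✓
s = 10: P(10, 30) = 3510 and P(10, 31) = 3751; 3553 is not s-gonal.
s = 12: P(12, 27) = 3537 and P(12, 28) = 3808; 3553 is not s-gonal.
Hits: s ∈ {7} → 1.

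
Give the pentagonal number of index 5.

5·(3·5 − 1)/2 = 5·14/2 = 5·7 = 35.

35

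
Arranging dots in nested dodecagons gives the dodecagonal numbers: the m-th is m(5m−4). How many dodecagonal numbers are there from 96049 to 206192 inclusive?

The n-th dodecagonal number is n(5n−4).
Smallest index with value ≥ 96049: n = 139 (giving 96049).
Largest index with value ≤ 206192: n = 203 (giving 205233).
Indices 139 through 203: 65 terms.

65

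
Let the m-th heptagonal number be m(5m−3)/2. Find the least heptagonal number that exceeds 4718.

4774

Solve n(5n−3)/2 > 4718 for integer n.
The largest n with value ≤ 4718 is 43 (since 4558 ≤ 4718 < 4774), so the first above is n = 44, value 4774.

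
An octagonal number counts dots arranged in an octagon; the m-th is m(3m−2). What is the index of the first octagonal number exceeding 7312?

50

Solve n(3n−2) > 7312 for integer n.
The largest n with value ≤ 7312 is 49 (since 7105 ≤ 7312 < 7400), so the first above is n = 50, value 7400.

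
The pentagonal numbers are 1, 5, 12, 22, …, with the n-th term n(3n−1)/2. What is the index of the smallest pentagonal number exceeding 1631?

34

Solve n(3n−1)/2 > 1631 for integer n.
The largest n with value ≤ 1631 is 33 (since 1617 ≤ 1631 < 1717), so the first above is n = 34, value 1717.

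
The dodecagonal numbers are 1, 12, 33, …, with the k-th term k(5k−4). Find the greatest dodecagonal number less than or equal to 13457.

13312

Solve n(5n−4) ≤ 13457 for integer n.
n = 52 gives 13312 ≤ 13457, while n = 53 gives 13833 > 13457; so the answer is 13312.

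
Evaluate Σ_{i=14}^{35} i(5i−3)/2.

34419

Σ i(5i−3)/2 = (5Σi² − 3Σi) / 2 over i = 14..35.
Σi = 630 − 91 = 539 and Σi² = 14910 − 819 = 14091.
(5·14091 − 3·539) / 2 = 68838/2 = 34419.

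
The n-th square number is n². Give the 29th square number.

841

The 29th square number is n² with n = 29.
29² = 841.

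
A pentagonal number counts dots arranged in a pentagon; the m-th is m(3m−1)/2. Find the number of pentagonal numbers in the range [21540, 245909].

286

The n-th pentagonal number is n(3n−1)/2.
Smallest index with value ≥ 21540: n = 120 (giving 21540).
Largest index with value ≤ 245909: n = 405 (giving 245835).
Indices 120 through 405: 286 terms.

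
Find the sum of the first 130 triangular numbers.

Σ i(i+1)/2 = (Σi² + Σi) / 2 over i = 1..130.
Σi = 8515 and Σi² = 740805.
(1·740805 + 1·8515) / 2 = 749320/2 = 374660.

374660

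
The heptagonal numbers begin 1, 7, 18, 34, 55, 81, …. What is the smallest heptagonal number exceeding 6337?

6426

Solve n(5n−3)/2 > 6337 for integer n.
The largest n with value ≤ 6337 is 50 (since 6175 ≤ 6337 < 6426), so the first above is n = 51, value 6426.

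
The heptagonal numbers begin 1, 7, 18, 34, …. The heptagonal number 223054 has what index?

299

Set n(5n−3)/2 = 223054, giving 5n² − 3n − 446108 = 0.
So n = (3 + 2987) / 10 = 2990/10 = 299.
Check: 299·(5·299 − 3)/2 = 223054. ✓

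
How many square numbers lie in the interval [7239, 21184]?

60

The n-th square number is n².
Smallest index with value ≥ 7239: n = 86 (giving 7396).
Largest index with value ≤ 21184: n = 145 (giving 21025).
Indices 86 through 145: 60 terms.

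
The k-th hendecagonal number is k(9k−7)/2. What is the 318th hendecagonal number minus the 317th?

2854

Consecutive hendecagonal numbers differ by 9n − 8: here 9·318 − 8 = 2854.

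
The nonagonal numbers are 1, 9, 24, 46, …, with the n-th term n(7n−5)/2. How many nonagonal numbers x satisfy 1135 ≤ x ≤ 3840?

The n-th nonagonal number is n(7n−5)/2.
Smallest index with value ≥ 1135: n = 19 (giving 1216).
Largest index with value ≤ 3840: n = 33 (giving 3729).
Indices 19 through 33: 15 terms.

15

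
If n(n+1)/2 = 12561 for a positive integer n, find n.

158

Set n(n+1)/2 = 12561, giving n² + n − 25122 = 0.
The discriminant is 1 + 8·12561 = 100489, and √100489 = 317.
So n = (-1 + 317) / 2 = 316/2 = 158.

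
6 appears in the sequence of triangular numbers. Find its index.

Set n(n+1)/2 = 6, giving n² + n − 12 = 0.
So n = (-1 + 7) / 2 = 6/2 = 3.

3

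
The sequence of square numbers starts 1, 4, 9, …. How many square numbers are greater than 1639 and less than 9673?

The n-th square number is n².
Smallest index with value > 1639: n = 41 (giving 1681).
Largest index with value < 9673: n = 98 (giving 9604).
Indices 41 through 98: 58 terms.

58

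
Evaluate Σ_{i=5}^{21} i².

3281

Σ_{i=5}^{21} i² = 3311 − 30 = 3281.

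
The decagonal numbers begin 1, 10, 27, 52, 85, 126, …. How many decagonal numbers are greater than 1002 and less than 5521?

The n-th decagonal number is n(4n−3).
Smallest index with value > 1002: n = 17 (giving 1105).
Largest index with value < 5521: n = 37 (giving 5365).
Indices 17 through 37: 21 terms.

21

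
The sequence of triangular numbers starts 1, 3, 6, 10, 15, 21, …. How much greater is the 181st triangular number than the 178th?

181·182/2 = 16471 and 178·179/2 = 15931.
Difference: 16471 − 15931 = 540.

540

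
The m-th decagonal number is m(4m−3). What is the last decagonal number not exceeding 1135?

Solve n(4n−3) ≤ 1135 for integer n.
n = 17 gives 1105 ≤ 1135, while n = 18 gives 1242 > 1135; so the answer is 1105.

1105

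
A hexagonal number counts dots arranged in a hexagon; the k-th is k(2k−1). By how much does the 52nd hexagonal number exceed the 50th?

52·(2·52 − 1) = 5356 and 50·(2·50 − 1) = 4950.
Difference: 5356 − 4950 = 406.

406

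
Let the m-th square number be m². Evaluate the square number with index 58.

3364

The 58th square number is n² with n = 58.
58² = 3364.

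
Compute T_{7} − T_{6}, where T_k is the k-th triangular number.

Consecutive triangular numbers differ by n: T_{7} − T_{6} = 7.

7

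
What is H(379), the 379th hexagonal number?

286903

379·(2·379 − 1) = 379·757 = 286903.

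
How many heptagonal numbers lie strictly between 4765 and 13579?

30

The n-th heptagonal number is n(5n−3)/2.
Smallest index with value > 4765: n = 44 (giving 4774).
Largest index with value < 13579: n = 73 (giving 13213).
Indices 44 through 73: 30 terms.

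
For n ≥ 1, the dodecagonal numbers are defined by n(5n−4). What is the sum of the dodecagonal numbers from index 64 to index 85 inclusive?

Σ i(5i−4) = 5Σi² − 4Σi over i = 64..85.
Σi = 3655 − 2016 = 1639 and Σi² = 208335 − 85344 = 122991.
5·122991 − 4·1639 = 608399.

608399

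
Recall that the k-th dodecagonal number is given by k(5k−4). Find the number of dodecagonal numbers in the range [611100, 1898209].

267

The n-th dodecagonal number is n(5n−4).
Smallest index with value ≥ 611100: n = 350 (giving 611100).
Largest index with value ≤ 1898209: n = 616 (giving 1894816).
Indices 350 through 616: 267 terms.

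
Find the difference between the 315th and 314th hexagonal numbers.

1257

Consecutive hexagonal numbers differ by 4n − 3: here 4·315 − 3 = 1257.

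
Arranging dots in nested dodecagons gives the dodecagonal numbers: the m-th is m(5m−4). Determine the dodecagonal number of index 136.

91936

The 136th dodecagonal number is n(5n−4) with n = 136.
136·(5·136 − 4) = 136·676 = 91936.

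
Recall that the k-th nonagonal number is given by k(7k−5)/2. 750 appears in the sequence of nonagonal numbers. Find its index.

Set n(7n−5)/2 = 750, giving 7n² − 5n − 1500 = 0.
So n = (5 + 205) / 14 = 210/14 = 15.

15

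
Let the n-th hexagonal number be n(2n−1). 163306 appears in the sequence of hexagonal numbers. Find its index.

286

Set n(2n−1) = 163306, giving 2n² − n − 163306 = 0.
The discriminant is 1 + 8·163306 = 1306449, and √1306449 = 1143.
So n = (1 + 1143) / 4 = 1144/4 = 286.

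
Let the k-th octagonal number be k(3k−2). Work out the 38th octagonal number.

The 38th octagonal number is n(3n−2) with n = 38.
38·(3·38 − 2) = 38·112 = 4256.

4256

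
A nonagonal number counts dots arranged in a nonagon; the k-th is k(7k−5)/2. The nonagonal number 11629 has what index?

Set n(7n−5)/2 = 11629, giving 7n² − 5n − 23258 = 0.
The discriminant is 25 + 56·11629 = 651249, and √651249 = 807.
So n = (5 + 807) / 14 = 812/14 = 58.
Check: 58·(7·58 − 5)/2 = 11629. ✓

58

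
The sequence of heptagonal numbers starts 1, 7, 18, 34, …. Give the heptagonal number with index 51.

6426

51·(5·51 − 3)/2 = 51·252/2 = 51·126 = 6426.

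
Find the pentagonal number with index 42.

The 42nd pentagonal number is n(3n−1)/2 with n = 42.
42·(3·42 − 1)/2 = 42·125/2 = 2625.

2625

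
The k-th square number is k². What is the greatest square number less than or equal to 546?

Solve n² ≤ 546 for integer n.
n = 23 gives 529 ≤ 546, while n = 24 gives 576 > 546; so the answer is 529.

529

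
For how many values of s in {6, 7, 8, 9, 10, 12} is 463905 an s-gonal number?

s = 6: P(6, 481) = 462241 and P(6, 482) = 464166; 463905 is not s-gonal.
s = 7: P(7, 431) = 463756 and P(7, 432) = 465912; 463905 is not s-gonal.
s = 8: P(8, 393) = 462561 and P(8, 394) = 464920; 463905 is not s-gonal.
s = 9: P(9, 364) = 462826 and P(9, 365) = 465375; 463905 is not s-gonal.
s = 10: P(10, 340) = 461380 and P(10, 341) = 464101; 463905 is not s-gonal.
s = 12: P(12, 305) = 463905. ✓
Hits: s ∈ {12} → 1.

1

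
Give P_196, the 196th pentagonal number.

The 196th pentagonal number is n(3n−1)/2 with n = 196.
196·(3·196 − 1)/2 = 196·587/2 = 57526.

57526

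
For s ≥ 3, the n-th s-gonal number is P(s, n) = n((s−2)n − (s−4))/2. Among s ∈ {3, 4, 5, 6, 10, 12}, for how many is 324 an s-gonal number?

1

s = 3: P(3, 24) = 300 and P(3, 25) = 325; 324 is not s-gonal.
s = 4: P(4, 18) = 324. ✓
s = 5: P(5, 14) = 287 and P(5, 15) = 330; 324 is not s-gonal.
s = 6: P(6, 12) = 276 and P(6, 13) = 325; 324 is not s-gonal.
s = 10: P(10, 9) = 297 and P(10, 10) = 370; 324 is not s-gonal.
s = 12: P(12, 8) = 288 and P(12, 9) = 369; 324 is not s-gonal.
Hits: s ∈ {4} → 1.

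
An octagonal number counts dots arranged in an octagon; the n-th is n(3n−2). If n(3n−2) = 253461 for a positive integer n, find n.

291

Set n(3n−2) = 253461, giving 3n² − 2n − 253461 = 0.
The discriminant is 4 + 12·253461 = 3041536, and √3041536 = 1744.
So n = (2 + 1744) / 6 = 1746/6 = 291.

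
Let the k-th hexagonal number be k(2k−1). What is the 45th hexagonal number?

4005

The 45th hexagonal number is n(2n−1) with n = 45.
45·(2·45 − 1) = 45·89 = 4005.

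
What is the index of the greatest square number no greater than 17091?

Solve n² ≤ 17091 for integer n.
n = 130 gives 16900 ≤ 17091, while n = 131 gives 17161 > 17091; so the answer is index 130.

130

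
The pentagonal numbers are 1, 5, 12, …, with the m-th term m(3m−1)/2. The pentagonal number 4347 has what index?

54

Set n(3n−1)/2 = 4347, giving 3n² − n − 8694 = 0.
The discriminant is 1 + 24·4347 = 104329, and √104329 = 323.
So n = (1 + 323) / 6 = 324/6 = 54.
Check: 54·(3·54 − 1)/2 = 4347. ✓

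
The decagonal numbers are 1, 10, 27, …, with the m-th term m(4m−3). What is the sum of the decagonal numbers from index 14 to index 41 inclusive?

Σ i(4i−3) = 4Σi² − 3Σi over i = 14..41.
Σi = 861 − 91 = 770 and Σi² = 23821 − 819 = 23002.
4·23002 − 3·770 = 89698.

89698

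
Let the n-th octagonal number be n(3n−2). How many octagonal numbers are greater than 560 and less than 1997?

The n-th octagonal number is n(3n−2).
Smallest index with value > 560: n = 15 (giving 645).
Largest index with value < 1997: n = 26 (giving 1976).
Indices 15 through 26: 12 terms.

12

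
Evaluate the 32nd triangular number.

The 32nd triangular number is n(n+1)/2 with n = 32.
32·33/2 = 1056/2 = 528.

528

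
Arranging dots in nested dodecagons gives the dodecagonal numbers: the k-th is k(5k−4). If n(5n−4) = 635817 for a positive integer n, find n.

Set n(5n−4) = 635817, giving 5n² − 4n − 635817 = 0.
The discriminant is 16 + 20·635817 = 12716356, and √12716356 = 3566.
So n = (4 + 3566) / 10 = 3570/10 = 357.

357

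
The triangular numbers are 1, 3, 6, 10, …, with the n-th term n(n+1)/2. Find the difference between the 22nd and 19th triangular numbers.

22·23/2 = 253 and 19·20/2 = 190.
Difference: 253 − 190 = 63.

63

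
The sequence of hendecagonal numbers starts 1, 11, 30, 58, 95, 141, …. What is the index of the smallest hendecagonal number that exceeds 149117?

183

Solve n(9n−7)/2 > 149117 for integer n.
The largest n with value ≤ 149117 is 182 (since 148421 ≤ 149117 < 150060), so the first above is n = 183, value 150060.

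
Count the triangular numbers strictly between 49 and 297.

The n-th triangular number is n(n+1)/2.
Smallest index with value > 49: n = 10 (giving 55).
Largest index with value < 297: n = 23 (giving 276).
Indices 10 through 23: 14 terms.

14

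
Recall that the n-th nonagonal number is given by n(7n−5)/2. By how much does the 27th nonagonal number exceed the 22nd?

27·(7·27 − 5)/2 = 2484 and 22·(7·22 − 5)/2 = 1639.
Difference: 2484 − 1639 = 845.

845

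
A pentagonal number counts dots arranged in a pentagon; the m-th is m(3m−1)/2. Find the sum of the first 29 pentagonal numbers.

Σ i(3i−1)/2 = (3Σi² − Σi) / 2 over i = 1..29.
Σi = 435 and Σi² = 8555.
(3·8555 − 1·435) / 2 = 25230/2 = 12615.

12615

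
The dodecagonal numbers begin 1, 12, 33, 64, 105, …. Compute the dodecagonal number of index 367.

671977

The 367th dodecagonal number is n(5n−4) with n = 367.
367·(5·367 − 4) = 367·1831 = 671977.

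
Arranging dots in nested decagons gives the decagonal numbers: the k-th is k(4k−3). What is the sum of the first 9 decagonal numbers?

1005

Σ i(4i−3) = 4Σi² − 3Σi over i = 1..9.
Σi = 45 and Σi² = 285.
4·285 − 3·45 = 1005.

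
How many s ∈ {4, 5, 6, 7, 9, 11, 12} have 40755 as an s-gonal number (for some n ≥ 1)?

2

s = 4: P(4, 201) = 40401 and P(4, 202) = 40804; 40755 is not s-gonal.
s = 5: P(5, 165) = 40755. ✓
s = 6: P(6, 143) = 40755. ✓
s = 7: P(7, 127) = 40132 and P(7, 128) = 40768; 40755 is not s-gonal.
s = 9: P(9, 108) = 40554 and P(9, 109) = 41311; 40755 is not s-gonal.
s = 11: P(11, 95) = 40280 and P(11, 96) = 41136; 40755 is not s-gonal.
s = 12: P(12, 90) = 40140 and P(12, 91) = 41041; 40755 is not s-gonal.
Hits: s ∈ {5, 6} → 2.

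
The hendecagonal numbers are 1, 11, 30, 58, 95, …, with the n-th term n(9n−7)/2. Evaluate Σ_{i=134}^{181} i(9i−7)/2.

5373144

Σ i(9i−7)/2 = (9Σi² − 7Σi) / 2 over i = 134..181.
Σi = 16471 − 8911 = 7560 and Σi² = 1992991 − 793079 = 1199912.
(9·1199912 − 7·7560) / 2 = 10746288/2 = 5373144.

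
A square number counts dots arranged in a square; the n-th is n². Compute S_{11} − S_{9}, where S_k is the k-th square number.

40

11² = 121 and 9² = 81.
Difference: 121 − 81 = 40.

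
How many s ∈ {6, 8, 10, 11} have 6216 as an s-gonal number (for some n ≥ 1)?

1

s = 6: P(6, 56) = 6216. ✓
s = 8: P(8, 45) = 5985 and P(8, 46) = 6256; 6216 is not s-gonal.
s = 10: P(10, 39) = 5967 and P(10, 40) = 6280; 6216 is not s-gonal.
s = 11: P(11, 37) = 6031 and P(11, 38) = 6365; 6216 is not s-gonal.
Hits: s ∈ {6} → 1.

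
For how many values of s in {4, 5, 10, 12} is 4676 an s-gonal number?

1

s = 4: P(4, 68) = 4624 and P(4, 69) = 4761; 4676 is not s-gonal.
s = 5: P(5, 56) = 4676. ✓
s = 10: P(10, 34) = 4522 and P(10, 35) = 4795; 4676 is not s-gonal.
s = 12: P(12, 30) = 4380 and P(12, 31) = 4681; 4676 is not s-gonal.
Hits: s ∈ {5} → 1.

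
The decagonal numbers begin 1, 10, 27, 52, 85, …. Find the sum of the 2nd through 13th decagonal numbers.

3002

Σ i(4i−3) = 4Σi² − 3Σi over i = 2..13.
Σi = 91 − 1 = 90 and Σi² = 819 − 1 = 818.
4·818 − 3·90 = 3002.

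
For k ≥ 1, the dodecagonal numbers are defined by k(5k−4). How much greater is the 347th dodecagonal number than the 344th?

10353

347·(5·347 − 4) = 600657 and 344·(5·344 − 4) = 590304.
Difference: 600657 − 590304 = 10353.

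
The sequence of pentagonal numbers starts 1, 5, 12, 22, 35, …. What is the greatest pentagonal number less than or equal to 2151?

Solve n(3n−1)/2 ≤ 2151 for integer n.
n = 38 gives 2147 ≤ 2151, while n = 39 gives 2262 > 2151; so the answer is 2147.

2147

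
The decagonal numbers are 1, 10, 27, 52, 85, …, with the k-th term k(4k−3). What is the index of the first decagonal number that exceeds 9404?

Solve n(4n−3) > 9404 for integer n.
The largest n with value ≤ 9404 is 48 (since 9072 ≤ 9404 < 9457), so the first above is n = 49, value 9457.

49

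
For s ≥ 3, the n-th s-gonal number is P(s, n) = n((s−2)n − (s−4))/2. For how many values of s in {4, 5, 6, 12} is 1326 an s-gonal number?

1

s = 4: P(4, 36) = 1296 and P(4, 37) = 1369; 1326 is not s-gonal.
s = 5: P(5, 29) = 1247 and P(5, 30) = 1335; 1326 is not s-gonal.
s = 6: P(6, 26) = 1326. ✓
s = 12: P(12, 16) = 1216 and P(12, 17) = 1377; 1326 is not s-gonal.
Hits: s ∈ {6} → 1.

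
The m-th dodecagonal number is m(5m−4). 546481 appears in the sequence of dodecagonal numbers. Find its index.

331

Set n(5n−4) = 546481, giving 5n² − 4n − 546481 = 0.
The discriminant is 16 + 20·546481 = 10929636, and √10929636 = 3306.
So n = (4 + 3306) / 10 = 3310/10 = 331.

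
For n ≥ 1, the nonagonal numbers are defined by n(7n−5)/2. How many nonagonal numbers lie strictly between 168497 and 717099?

The n-th nonagonal number is n(7n−5)/2.
Smallest index with value > 168497: n = 220 (giving 168850).
Largest index with value < 717099: n = 452 (giving 713934).
Indices 220 through 452: 233 terms.

233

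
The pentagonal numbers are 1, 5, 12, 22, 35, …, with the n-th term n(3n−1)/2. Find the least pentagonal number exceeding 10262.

10292

Solve n(3n−1)/2 > 10262 for integer n.
The largest n with value ≤ 10262 is 82 (since 10045 ≤ 10262 < 10292), so the first above is n = 83, value 10292.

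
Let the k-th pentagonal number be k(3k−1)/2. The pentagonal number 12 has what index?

3

Set n(3n−1)/2 = 12, giving 3n² − n − 24 = 0.
The discriminant is 1 + 24·12 = 289, and √289 = 17.
So n = (1 + 17) / 6 = 18/6 = 3.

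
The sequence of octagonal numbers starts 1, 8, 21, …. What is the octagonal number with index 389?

453185

The 389th octagonal number is n(3n−2) with n = 389.
389·(3·389 − 2) = 389·1165 = 453185.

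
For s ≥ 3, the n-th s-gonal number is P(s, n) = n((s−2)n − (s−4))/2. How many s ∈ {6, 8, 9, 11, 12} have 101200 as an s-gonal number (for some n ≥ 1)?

s = 6: P(6, 225) = 101025 and P(6, 226) = 101926; 101200 is not s-gonal.
s = 8: P(8, 184) = 101200. ✓
s = 9: P(9, 170) = 100725 and P(9, 171) = 101916; 101200 is not s-gonal.
s = 11: P(11, 150) = 100725 and P(11, 151) = 102076; 101200 is not s-gonal.
s = 12: P(12, 142) = 100252 and P(12, 143) = 101673; 101200 is not s-gonal.
Hits: s ∈ {8} → 1.

1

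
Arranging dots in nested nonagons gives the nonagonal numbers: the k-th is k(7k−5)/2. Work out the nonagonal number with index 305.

324825

The 305th nonagonal number is n(7n−5)/2 with n = 305.
305·(7·305 − 5)/2 = 305·2130/2 = 305·1065 = 324825.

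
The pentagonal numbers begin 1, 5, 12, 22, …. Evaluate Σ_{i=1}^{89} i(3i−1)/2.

356445

Σ i(3i−1)/2 = (3Σi² − Σi) / 2 over i = 1..89.
Σi = 4005 and Σi² = 238965.
(3·238965 − 1·4005) / 2 = 712890/2 = 356445.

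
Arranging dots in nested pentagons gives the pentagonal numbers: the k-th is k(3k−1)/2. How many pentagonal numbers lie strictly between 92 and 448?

9

The n-th pentagonal number is n(3n−1)/2.
Smallest index with value > 92: n = 9 (giving 117).
Largest index with value < 448: n = 17 (giving 425).
Indices 9 through 17: 9 terms.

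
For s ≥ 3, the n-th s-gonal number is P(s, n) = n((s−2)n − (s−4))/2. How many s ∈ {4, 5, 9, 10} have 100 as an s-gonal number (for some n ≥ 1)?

s = 4: P(4, 10) = 100. ✓
s = 5: P(5, 8) = 92 and P(5, 9) = 117; 100 is not s-gonal.
s = 9: P(9, 5) = 75 and P(9, 6) = 111; 100 is not s-gonal.
s = 10: P(10, 5) = 85 and P(10, 6) = 126; 100 is not s-gonal.
Hits: s ∈ {4} → 1.

1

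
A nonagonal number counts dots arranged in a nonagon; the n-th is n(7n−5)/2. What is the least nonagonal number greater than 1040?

1089

Solve n(7n−5)/2 > 1040 for integer n.
The largest n with value ≤ 1040 is 17 (since 969 ≤ 1040 < 1089), so the first above is n = 18, value 1089.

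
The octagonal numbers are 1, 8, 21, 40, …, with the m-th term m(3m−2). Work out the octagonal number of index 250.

The 250th octagonal number is n(3n−2) with n = 250.
250·(3·250 − 2) = 250·748 = 187000.

187000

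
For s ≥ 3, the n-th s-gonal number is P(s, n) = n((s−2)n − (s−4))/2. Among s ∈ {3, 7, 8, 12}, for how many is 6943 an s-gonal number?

s = 3: P(3, 117) = 6903 and P(3, 118) = 7021; 6943 is not s-gonal.
s = 7: P(7, 53) = 6943. ✓
s = 8: P(8, 48) = 6816 and P(8, 49) = 7105; 6943 is not s-gonal.
s = 12: P(12, 37) = 6697 and P(12, 38) = 7068; 6943 is not s-gonal.
Hits: s ∈ {7} → 1.

1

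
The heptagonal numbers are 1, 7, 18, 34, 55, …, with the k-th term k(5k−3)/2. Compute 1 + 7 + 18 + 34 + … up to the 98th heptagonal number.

Σ i(5i−3)/2 = (5Σi² − 3Σi) / 2 over i = 1..98.
Σi = 4851 and Σi² = 318549.
(5·318549 − 3·4851) / 2 = 1578192/2 = 789096.

789096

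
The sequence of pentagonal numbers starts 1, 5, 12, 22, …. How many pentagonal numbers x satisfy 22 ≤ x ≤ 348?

12

The n-th pentagonal number is n(3n−1)/2.
Smallest index with value ≥ 22: n = 4 (giving 22).
Largest index with value ≤ 348: n = 15 (giving 330).
Indices 4 through 15: 12 terms.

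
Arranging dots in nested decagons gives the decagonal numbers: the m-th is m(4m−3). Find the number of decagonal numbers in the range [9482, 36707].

47

The n-th decagonal number is n(4n−3).
Smallest index with value ≥ 9482: n = 50 (giving 9850).
Largest index with value ≤ 36707: n = 96 (giving 36576).
Indices 50 through 96: 47 terms.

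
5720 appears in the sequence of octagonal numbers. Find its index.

44

Set n(3n−2) = 5720, giving 3n² − 2n − 5720 = 0.
So n = (2 + 262) / 6 = 264/6 = 44.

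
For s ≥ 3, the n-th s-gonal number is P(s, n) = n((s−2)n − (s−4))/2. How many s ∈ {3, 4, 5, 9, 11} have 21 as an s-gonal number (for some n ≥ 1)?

s = 3: P(3, 6) = 21. ✓
s = 4: P(4, 4) = 16 and P(4, 5) = 25; 21 is not s-gonal.
s = 5: P(5, 3) = 12 and P(5, 4) = 22; 21 is not s-gonal.
s = 9: P(9, 2) = 9 and P(9, 3) = 24; 21 is not s-gonal.
s = 11: P(11, 2) = 11 and P(11, 3) = 30; 21 is not s-gonal.
Hits: s ∈ {3} → 1.

1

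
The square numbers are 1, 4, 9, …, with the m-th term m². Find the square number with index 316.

99856

The 316th square number is n² with n = 316.
316² = 99856.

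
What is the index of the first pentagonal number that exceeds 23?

Solve n(3n−1)/2 > 23 for integer n.
The largest n with value ≤ 23 is 4 (since 22 ≤ 23 < 35), so the first above is n = 5, value 35.

5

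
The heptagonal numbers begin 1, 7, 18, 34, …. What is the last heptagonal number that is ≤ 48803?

Solve n(5n−3)/2 ≤ 48803 for integer n.
n = 140 gives 48790 ≤ 48803, while n = 141 gives 49491 > 48803; so the answer is 48790.

48790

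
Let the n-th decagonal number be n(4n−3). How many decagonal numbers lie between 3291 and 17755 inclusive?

The n-th decagonal number is n(4n−3).
Smallest index with value ≥ 3291: n = 30 (giving 3510).
Largest index with value ≤ 17755: n = 67 (giving 17755).
Indices 30 through 67: 38 terms.

38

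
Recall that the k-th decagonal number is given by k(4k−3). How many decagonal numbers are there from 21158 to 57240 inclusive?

The n-th decagonal number is n(4n−3).
Smallest index with value ≥ 21158: n = 74 (giving 21682).
Largest index with value ≤ 57240: n = 120 (giving 57240).
Indices 74 through 120: 47 terms.

47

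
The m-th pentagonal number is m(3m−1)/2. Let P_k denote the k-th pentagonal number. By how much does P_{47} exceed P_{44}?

408

47·(3·47 − 1)/2 = 3290 and 44·(3·44 − 1)/2 = 2882.
Difference: 3290 − 2882 = 408.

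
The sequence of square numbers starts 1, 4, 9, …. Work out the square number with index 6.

36

The 6th square number is n² with n = 6.
6² = 36.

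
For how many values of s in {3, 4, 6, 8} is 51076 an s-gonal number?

1

s = 3: P(3, 319) = 51040 and P(3, 320) = 51360; 51076 is not s-gonal.
s = 4: P(4, 226) = 51076. ✓
s = 6: P(6, 160) = 51040 and P(6, 161) = 51681; 51076 is not s-gonal.
s = 8: P(8, 130) = 50440 and P(8, 131) = 51221; 51076 is not s-gonal.
Hits: s ∈ {4} → 1.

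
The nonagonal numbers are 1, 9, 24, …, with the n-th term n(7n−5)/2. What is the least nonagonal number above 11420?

Solve n(7n−5)/2 > 11420 for integer n.
The largest n with value ≤ 11420 is 57 (since 11229 ≤ 11420 < 11629), so the first above is n = 58, value 11629.

11629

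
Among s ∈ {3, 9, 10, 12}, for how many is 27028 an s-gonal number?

1

s = 3: P(3, 232) = 27028. ✓
s = 9: P(9, 88) = 26884 and P(9, 89) = 27501; 27028 is not s-gonal.
s = 10: P(10, 82) = 26650 and P(10, 83) = 27307; 27028 is not s-gonal.
s = 12: P(12, 73) = 26353 and P(12, 74) = 27084; 27028 is not s-gonal.
Hits: s ∈ {3} → 1.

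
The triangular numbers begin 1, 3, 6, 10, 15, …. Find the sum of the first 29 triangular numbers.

Σ i(i+1)/2 = (Σi² + Σi) / 2 over i = 1..29.
Σi = 435 and Σi² = 8555.
(1·8555 + 1·435) / 2 = 8990/2 = 4495.

4495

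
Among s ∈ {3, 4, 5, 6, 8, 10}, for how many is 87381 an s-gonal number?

1

s = 3: P(3, 417) = 87153 and P(3, 418) = 87571; 87381 is not s-gonal.
s = 4: P(4, 295) = 87025 and P(4, 296) = 87616; 87381 is not s-gonal.
s = 5: P(5, 241) = 87001 and P(5, 242) = 87725; 87381 is not s-gonal.
s = 6: P(6, 209) = 87153 and P(6, 210) = 87990; 87381 is not s-gonal.
s = 8: P(8, 171) = 87381. ✓
s = 10: P(10, 148) = 87172 and P(10, 149) = 88357; 87381 is not s-gonal.
Hits: s ∈ {8} → 1.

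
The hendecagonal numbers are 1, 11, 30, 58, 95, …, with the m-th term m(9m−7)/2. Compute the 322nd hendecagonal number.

The 322nd hendecagonal number is n(9n−7)/2 with n = 322.
322·(9·322 − 7)/2 = 322·2891/2 = 465451.

465451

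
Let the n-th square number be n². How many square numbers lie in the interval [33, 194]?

8

The n-th square number is n².
Smallest index with value ≥ 33: n = 6 (giving 36).
Largest index with value ≤ 194: n = 13 (giving 169).
Indices 6 through 13: 8 terms.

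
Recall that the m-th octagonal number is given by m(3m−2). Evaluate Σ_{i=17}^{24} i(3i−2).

Σ i(3i−2) = 3Σi² − 2Σi over i = 17..24.
Σi = 300 − 136 = 164 and Σi² = 4900 − 1496 = 3404.
3·3404 − 2·164 = 9884.

9884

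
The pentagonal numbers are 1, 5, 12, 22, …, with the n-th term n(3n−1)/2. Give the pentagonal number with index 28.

1162

28·(3·28 − 1)/2 = 28·83/2 = 1162.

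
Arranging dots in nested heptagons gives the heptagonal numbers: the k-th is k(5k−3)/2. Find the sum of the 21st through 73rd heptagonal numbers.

319961

Σ i(5i−3)/2 = (5Σi² − 3Σi) / 2 over i = 21..73.
Σi = 2701 − 210 = 2491 and Σi² = 132349 − 2870 = 129479.
(5·129479 − 3·2491) / 2 = 639922/2 = 319961.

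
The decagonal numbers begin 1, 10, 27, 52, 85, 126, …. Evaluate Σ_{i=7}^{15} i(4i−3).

4299

Σ i(4i−3) = 4Σi² − 3Σi over i = 7..15.
Σi = 120 − 21 = 99 and Σi² = 1240 − 91 = 1149.
4·1149 − 3·99 = 4299.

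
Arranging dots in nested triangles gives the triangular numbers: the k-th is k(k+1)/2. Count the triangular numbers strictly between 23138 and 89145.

The n-th triangular number is n(n+1)/2.
Smallest index with value > 23138: n = 215 (giving 23220).
Largest index with value < 89145: n = 421 (giving 88831).
Indices 215 through 421: 207 terms.

207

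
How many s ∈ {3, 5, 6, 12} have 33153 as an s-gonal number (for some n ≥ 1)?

s = 3: P(3, 257) = 33153. ✓
s = 5: P(5, 148) = 32782 and P(5, 149) = 33227; 33153 is not s-gonal.
s = 6: P(6, 129) = 33153. ✓
s = 12: P(12, 81) = 32481 and P(12, 82) = 33292; 33153 is not s-gonal.
Hits: s ∈ {3, 6} → 2.

2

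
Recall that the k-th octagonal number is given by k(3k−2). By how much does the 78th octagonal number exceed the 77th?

463

Consecutive octagonal numbers differ by 6n − 5: here 6·78 − 5 = 463.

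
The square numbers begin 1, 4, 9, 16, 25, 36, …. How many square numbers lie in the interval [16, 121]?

The n-th square number is n².
Smallest index with value ≥ 16: n = 4 (giving 16).
Largest index with value ≤ 121: n = 11 (giving 121).
Indices 4 through 11: 8 terms.

8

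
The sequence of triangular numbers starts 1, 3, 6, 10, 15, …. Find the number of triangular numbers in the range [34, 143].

The n-th triangular number is n(n+1)/2.
Smallest index with value ≥ 34: n = 8 (giving 36).
Largest index with value ≤ 143: n = 16 (giving 136).
Indices 8 through 16: 9 terms.

9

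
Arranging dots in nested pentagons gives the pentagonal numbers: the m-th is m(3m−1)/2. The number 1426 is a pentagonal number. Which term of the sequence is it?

Set n(3n−1)/2 = 1426, giving 3n² − n − 2852 = 0.
So n = (1 + 185) / 6 = 186/6 = 31.
Check: 31·(3·31 − 1)/2 = 1426. ✓

31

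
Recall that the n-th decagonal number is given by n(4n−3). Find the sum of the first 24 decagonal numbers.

Σ i(4i−3) = 4Σi² − 3Σi over i = 1..24.
Σi = 300 and Σi² = 4900.
4·4900 − 3·300 = 18700.

18700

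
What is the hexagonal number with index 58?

The 58th hexagonal number is n(2n−1) with n = 58.
58·(2·58 − 1) = 58·115 = 6670.

6670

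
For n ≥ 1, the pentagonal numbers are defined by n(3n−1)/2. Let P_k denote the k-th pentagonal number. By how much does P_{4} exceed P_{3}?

10

Consecutive pentagonal numbers differ by 3n − 2: here 3·4 − 2 = 10.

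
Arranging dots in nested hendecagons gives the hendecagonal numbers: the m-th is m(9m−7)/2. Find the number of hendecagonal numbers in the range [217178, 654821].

The n-th hendecagonal number is n(9n−7)/2.
Smallest index with value ≥ 217178: n = 221 (giving 219011).
Largest index with value ≤ 654821: n = 381 (giving 651891).
Indices 221 through 381: 161 terms.

161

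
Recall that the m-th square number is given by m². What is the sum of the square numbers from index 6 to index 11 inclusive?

451

Σ_{i=6}^{11} i² = 506 − 55 = 451.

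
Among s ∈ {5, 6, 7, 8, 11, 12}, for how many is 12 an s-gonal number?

2

s = 5: P(5, 3) = 12. ✓
s = 6: P(6, 2) = 6 and P(6, 3) = 15; 12 is not s-gonal.
s = 7: P(7, 2) = 7 and P(7, 3) = 18; 12 is not s-gonal.
s = 8: P(8, 2) = 8 and P(8, 3) = 21; 12 is not s-gonal.
s = 11: P(11, 2) = 11 and P(11, 3) = 30; 12 is not s-gonal.
s = 12: P(12, 2) = 12. ✓
Hits: s ∈ {5, 12} → 2.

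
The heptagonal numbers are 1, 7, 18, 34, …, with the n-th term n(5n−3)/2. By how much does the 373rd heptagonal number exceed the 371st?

3717

373·(5·373 − 3)/2 = 347263 and 371·(5·371 − 3)/2 = 343546.
Difference: 347263 − 343546 = 3717.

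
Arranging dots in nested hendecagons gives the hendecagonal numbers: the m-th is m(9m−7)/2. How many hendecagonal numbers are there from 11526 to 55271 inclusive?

The n-th hendecagonal number is n(9n−7)/2.
Smallest index with value ≥ 11526: n = 51 (giving 11526).
Largest index with value ≤ 55271: n = 111 (giving 55056).
Indices 51 through 111: 61 terms.

61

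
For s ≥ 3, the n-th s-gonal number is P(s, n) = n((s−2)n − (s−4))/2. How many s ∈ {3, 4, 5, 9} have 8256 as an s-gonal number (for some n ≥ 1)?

s = 3: P(3, 128) = 8256. ✓
s = 4: P(4, 90) = 8100 and P(4, 91) = 8281; 8256 is not s-gonal.
s = 5: P(5, 74) = 8177 and P(5, 75) = 8400; 8256 is not s-gonal.
s = 9: P(9, 48) = 7944 and P(9, 49) = 8281; 8256 is not s-gonal.
Hits: s ∈ {3} → 1.

1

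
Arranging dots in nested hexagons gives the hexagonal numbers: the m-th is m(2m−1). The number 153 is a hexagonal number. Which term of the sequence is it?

Set n(2n−1) = 153, giving 2n² − n − 153 = 0.
The discriminant is 1 + 8·153 = 1225, and √1225 = 35.
So n = (1 + 35) / 4 = 36/4 = 9.
Check: 9·(2·9 − 1) = 153. ✓

9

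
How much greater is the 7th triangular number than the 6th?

Consecutive triangular numbers differ by n: T_{7} − T_{6} = 7.

7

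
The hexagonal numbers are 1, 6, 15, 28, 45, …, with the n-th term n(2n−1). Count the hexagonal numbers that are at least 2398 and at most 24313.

The n-th hexagonal number is n(2n−1).
Smallest index with value ≥ 2398: n = 35 (giving 2415).
Largest index with value ≤ 24313: n = 110 (giving 24090).
Indices 35 through 110: 76 terms.

76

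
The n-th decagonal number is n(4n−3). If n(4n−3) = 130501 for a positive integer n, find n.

181

Set n(4n−3) = 130501, giving 4n² − 3n − 130501 = 0.
The discriminant is 9 + 16·130501 = 2088025, and √2088025 = 1445.
So n = (3 + 1445) / 8 = 1448/8 = 181.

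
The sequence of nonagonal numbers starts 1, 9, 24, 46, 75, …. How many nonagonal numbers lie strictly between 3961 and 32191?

The n-th nonagonal number is n(7n−5)/2.
Smallest index with value > 3961: n = 35 (giving 4200).
Largest index with value < 32191: n = 96 (giving 32016).
Indices 35 through 96: 62 terms.

62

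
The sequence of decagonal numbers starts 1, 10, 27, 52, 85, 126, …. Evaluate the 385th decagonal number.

The 385th decagonal number is n(4n−3) with n = 385.
385·(4·385 − 3) = 385·1537 = 591745.

591745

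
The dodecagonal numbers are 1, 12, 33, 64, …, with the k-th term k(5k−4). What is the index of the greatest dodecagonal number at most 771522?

393

Solve n(5n−4) ≤ 771522 for integer n.
n = 393 gives 770673 ≤ 771522, while n = 394 gives 774604 > 771522; so the answer is index 393.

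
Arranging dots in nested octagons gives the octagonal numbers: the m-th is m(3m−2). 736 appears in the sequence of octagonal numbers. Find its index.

Set n(3n−2) = 736, giving 3n² − 2n − 736 = 0.
So n = (2 + 94) / 6 = 96/6 = 16.

16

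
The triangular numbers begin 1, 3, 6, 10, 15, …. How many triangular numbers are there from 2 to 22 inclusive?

The n-th triangular number is n(n+1)/2.
Smallest index with value ≥ 2: n = 2 (giving 3).
Largest index with value ≤ 22: n = 6 (giving 21).
Indices 2 through 6: 5 terms.

5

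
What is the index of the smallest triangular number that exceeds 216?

Solve n(n+1)/2 > 216 for integer n.
The largest n with value ≤ 216 is 20 (since 210 ≤ 216 < 231), so the first above is n = 21, value 231.

21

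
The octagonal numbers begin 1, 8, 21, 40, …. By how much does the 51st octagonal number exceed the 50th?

301

Consecutive octagonal numbers differ by 6n − 5: here 6·51 − 5 = 301.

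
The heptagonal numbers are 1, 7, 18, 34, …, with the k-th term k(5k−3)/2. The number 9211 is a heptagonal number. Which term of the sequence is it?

Set n(5n−3)/2 = 9211, giving 5n² − 3n − 18422 = 0.
The discriminant is 9 + 40·9211 = 368449, and √368449 = 607.
So n = (3 + 607) / 10 = 610/10 = 61.
Check: 61·(5·61 − 3)/2 = 9211. ✓

61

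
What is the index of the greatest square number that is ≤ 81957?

Solve n² ≤ 81957 for integer n.
n = 286 gives 81796 ≤ 81957, while n = 287 gives 82369 > 81957; so the answer is index 286.

286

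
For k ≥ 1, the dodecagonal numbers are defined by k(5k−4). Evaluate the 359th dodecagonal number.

642969

The 359th dodecagonal number is n(5n−4) with n = 359.
359·(5·359 − 4) = 359·1791 = 642969.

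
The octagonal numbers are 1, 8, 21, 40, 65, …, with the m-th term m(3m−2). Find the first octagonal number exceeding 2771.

Solve n(3n−2) > 2771 for integer n.
The largest n with value ≤ 2771 is 30 (since 2640 ≤ 2771 < 2821), so the first above is n = 31, value 2821.

2821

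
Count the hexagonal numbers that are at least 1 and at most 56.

5

The n-th hexagonal number is n(2n−1).
Smallest index with value ≥ 1: n = 1 (giving 1).
Largest index with value ≤ 56: n = 5 (giving 45).
Indices 1 through 5: 5 terms.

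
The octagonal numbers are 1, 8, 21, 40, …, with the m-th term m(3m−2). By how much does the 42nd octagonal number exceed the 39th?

723

42·(3·42 − 2) = 5208 and 39·(3·39 − 2) = 4485.
Difference: 5208 − 4485 = 723.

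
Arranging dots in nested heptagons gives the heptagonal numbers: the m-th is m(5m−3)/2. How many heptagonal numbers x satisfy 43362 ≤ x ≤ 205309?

155

The n-th heptagonal number is n(5n−3)/2.
Smallest index with value ≥ 43362: n = 132 (giving 43362).
Largest index with value ≤ 205309: n = 286 (giving 204061).
Indices 132 through 286: 155 terms.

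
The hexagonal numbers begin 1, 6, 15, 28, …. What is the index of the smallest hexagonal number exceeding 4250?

Solve n(2n−1) > 4250 for integer n.
The largest n with value ≤ 4250 is 46 (since 4186 ≤ 4250 < 4371), so the first above is n = 47, value 4371.

47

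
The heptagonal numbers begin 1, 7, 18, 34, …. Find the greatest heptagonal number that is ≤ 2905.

2839

Solve n(5n−3)/2 ≤ 2905 for integer n.
n = 34 gives 2839 ≤ 2905, while n = 35 gives 3010 > 2905; so the answer is 2839.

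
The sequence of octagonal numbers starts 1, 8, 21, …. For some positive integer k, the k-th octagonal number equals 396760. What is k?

364

Set n(3n−2) = 396760, giving 3n² − 2n − 396760 = 0.
The discriminant is 4 + 12·396760 = 4761124, and √4761124 = 2182.
So n = (2 + 2182) / 6 = 2184/6 = 364.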